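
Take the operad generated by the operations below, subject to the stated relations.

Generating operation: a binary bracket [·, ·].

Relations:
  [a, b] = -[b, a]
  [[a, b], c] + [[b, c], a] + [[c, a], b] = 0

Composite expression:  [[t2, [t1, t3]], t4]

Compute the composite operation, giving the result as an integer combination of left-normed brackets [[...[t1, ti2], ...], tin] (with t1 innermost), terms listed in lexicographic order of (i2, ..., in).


-[[[t1, t3], t2], t4]

Expand each bracket as ab - ba; the t1-initial words give the coefficients.
Composite bracket: [[t2, [t1, t3]], t4]
Full expansion: 8 signed words from ab - ba (2^3 = 8).
Coefficients come from the t1-initial words:
  t1t3t2t4 (sign -1) contributes -[[[t1, t3], t2], t4]


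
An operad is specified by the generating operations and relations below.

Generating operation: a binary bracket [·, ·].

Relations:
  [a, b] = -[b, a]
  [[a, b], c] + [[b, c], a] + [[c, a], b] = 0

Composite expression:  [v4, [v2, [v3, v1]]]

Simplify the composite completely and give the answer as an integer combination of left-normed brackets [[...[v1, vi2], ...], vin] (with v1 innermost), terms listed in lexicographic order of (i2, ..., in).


A multilinear Lie element is pinned by v1-initial words (v1 innermost).
Composite bracket: [v4, [v2, [v3, v1]]]
Expanding via [a, b] = ab - ba: 8 signed words (2^3 = 8).
Only words starting with v1 matter:
  word v1v3v2v4 has sign -1, contributing -[[[v1, v3], v2], v4]

-[[[v1, v3], v2], v4]


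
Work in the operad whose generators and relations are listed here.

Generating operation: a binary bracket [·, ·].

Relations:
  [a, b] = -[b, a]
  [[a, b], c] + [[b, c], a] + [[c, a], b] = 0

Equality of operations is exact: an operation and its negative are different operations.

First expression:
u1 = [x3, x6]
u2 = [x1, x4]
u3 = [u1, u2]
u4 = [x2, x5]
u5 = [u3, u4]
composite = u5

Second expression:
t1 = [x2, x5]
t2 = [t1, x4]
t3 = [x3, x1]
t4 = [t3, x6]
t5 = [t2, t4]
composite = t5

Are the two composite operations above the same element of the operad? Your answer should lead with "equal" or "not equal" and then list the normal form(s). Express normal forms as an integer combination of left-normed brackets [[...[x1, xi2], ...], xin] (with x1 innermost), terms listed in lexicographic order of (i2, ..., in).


The first expression reduces to -[[[[[x1, x4], x3], x6], x2], x5] + [[[[[x1, x4], x3], x6], x5], x2] + [[[[[x1, x4], x6], x3], x2], x5] - [[[[[x1, x4], x6], x3], x5], x2]
The second expression reduces to [[[[[x1, x3], x6], x2], x5], x4] - [[[[[x1, x3], x6], x4], x2], x5] + [[[[[x1, x3], x6], x4], x5], x2] - [[[[[x1, x3], x6], x5], x2], x4]
The normal forms differ: not equal.

not equal; the first gives -[[[[[x1, x4], x3], x6], x2], x5] + [[[[[x1, x4], x3], x6], x5], x2] + [[[[[x1, x4], x6], x3], x2], x5] - [[[[[x1, x4], x6], x3], x5], x2] and the second [[[[[x1, x3], x6], x2], x5], x4] - [[[[[x1, x3], x6], x4], x2], x5] + [[[[[x1, x3], x6], x4], x5], x2] - [[[[[x1, x3], x6], x5], x2], x4]


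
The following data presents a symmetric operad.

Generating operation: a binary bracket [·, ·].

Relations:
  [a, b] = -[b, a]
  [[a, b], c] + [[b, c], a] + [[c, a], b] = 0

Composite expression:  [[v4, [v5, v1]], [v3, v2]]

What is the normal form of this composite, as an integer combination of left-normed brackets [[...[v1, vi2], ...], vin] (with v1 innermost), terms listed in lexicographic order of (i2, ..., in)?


A multilinear Lie element is pinned by v1-initial words (v1 innermost).
Composite bracket: [[v4, [v5, v1]], [v3, v2]]
Expanding via [a, b] = ab - ba: 16 signed words (2^4 = 16).
Words beginning with v1 determine it all:
  v1v5v4v2v3 (sign -1) contributes -[[[[v1, v5], v4], v2], v3]
  v1v5v4v3v2 (sign +1) contributes +[[[[v1, v5], v4], v3], v2]

-[[[[v1, v5], v4], v2], v3] + [[[[v1, v5], v4], v3], v2]


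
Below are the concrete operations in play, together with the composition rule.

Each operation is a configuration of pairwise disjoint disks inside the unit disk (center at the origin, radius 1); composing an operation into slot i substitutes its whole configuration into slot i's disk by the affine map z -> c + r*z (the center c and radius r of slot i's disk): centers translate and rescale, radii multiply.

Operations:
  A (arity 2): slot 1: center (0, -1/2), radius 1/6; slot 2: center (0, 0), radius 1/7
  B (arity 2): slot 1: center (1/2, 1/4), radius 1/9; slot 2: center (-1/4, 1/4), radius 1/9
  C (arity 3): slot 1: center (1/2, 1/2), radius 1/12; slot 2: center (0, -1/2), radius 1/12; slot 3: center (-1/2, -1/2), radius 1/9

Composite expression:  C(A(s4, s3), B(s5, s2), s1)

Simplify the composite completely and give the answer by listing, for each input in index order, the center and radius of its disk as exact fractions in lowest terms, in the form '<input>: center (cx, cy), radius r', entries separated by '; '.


s1: center (-1/2, -1/2), radius 1/9; s2: center (-1/48, -23/48), radius 1/108; s3: center (1/2, 1/2), radius 1/84; s4: center (1/2, 11/24), radius 1/72; s5: center (1/24, -23/48), radius 1/108


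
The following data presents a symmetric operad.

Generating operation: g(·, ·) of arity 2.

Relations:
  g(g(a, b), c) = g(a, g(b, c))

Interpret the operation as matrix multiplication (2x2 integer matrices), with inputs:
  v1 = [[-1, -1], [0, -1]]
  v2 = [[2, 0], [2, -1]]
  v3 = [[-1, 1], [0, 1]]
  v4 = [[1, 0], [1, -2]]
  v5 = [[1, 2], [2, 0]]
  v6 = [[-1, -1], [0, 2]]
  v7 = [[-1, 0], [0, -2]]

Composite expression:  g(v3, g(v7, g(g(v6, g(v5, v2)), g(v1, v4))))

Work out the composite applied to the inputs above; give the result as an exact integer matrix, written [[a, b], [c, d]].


g(v5, v2) = [[6, -2], [4, 0]]
g(v6, g(v5, v2)) = [[-10, 2], [8, 0]]
g(v1, v4) = [[-2, 2], [-1, 2]]
g(g(v6, g(v5, v2)), g(v1, v4)) = [[18, -16], [-16, 16]]
g(v7, g(g(v6, g(v5, v2)), g(v1, v4))) = [[-18, 16], [32, -32]]
g(v3, g(v7, g(g(v6, g(v5, v2)), g(v1, v4)))) = [[50, -48], [32, -32]]

[[50, -48], [32, -32]]


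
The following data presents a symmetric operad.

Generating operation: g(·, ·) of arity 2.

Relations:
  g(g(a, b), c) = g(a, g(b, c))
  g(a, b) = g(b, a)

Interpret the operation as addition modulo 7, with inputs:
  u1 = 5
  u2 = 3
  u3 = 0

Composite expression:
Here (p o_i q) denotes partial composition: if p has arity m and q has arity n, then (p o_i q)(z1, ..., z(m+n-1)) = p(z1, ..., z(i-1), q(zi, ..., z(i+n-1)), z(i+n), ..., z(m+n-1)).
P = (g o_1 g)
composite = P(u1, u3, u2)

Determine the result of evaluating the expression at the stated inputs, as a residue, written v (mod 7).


1 (mod 7)

g(u1, u3) = 5
g(g(u1, u3), u2) = 1


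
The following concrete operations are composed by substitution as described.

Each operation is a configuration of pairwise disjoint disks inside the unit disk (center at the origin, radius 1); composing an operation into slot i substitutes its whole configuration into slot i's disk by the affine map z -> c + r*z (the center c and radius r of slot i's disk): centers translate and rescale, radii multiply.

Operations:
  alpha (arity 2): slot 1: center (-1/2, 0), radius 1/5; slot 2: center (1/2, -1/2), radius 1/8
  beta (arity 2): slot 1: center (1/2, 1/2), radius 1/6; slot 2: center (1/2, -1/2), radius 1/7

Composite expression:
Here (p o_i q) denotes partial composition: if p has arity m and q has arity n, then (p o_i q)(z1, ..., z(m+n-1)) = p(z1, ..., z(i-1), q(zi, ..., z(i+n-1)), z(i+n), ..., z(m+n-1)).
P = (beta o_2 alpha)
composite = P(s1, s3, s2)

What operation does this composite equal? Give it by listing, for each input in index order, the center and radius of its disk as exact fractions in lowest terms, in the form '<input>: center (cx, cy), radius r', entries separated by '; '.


Affine substitution under beta: radii multiply and s-centers shift.
input s1: applying the 1 nested substitution gives center (1/2, 1/2), radius 1/6
input s3: applying the 2 nested substitutions gives center (3/7, -1/2), radius 1/35
input s2: applying the 2 nested substitutions gives center (4/7, -4/7), radius 1/56

s1: center (1/2, 1/2), radius 1/6; s2: center (4/7, -4/7), radius 1/56; s3: center (3/7, -1/2), radius 1/35


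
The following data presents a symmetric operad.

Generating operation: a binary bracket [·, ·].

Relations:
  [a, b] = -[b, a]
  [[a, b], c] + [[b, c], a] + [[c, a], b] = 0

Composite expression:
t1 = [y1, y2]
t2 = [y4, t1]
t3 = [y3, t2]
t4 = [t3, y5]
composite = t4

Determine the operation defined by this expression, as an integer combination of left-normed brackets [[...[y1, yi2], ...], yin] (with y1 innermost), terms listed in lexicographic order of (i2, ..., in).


[[[[y1, y2], y4], y3], y5]

In the tensor algebra, words opening y1 carry the y1-anchored form.
Composite bracket: [[y3, [y4, [y1, y2]]], y5]
Under [a, b] = ab - ba we get 16 signed associative words (2^4 = 16).
Collect the words opening with y1:
  from y1y2y4y3y5, sign +1: term +[[[[y1, y2], y4], y3], y5]


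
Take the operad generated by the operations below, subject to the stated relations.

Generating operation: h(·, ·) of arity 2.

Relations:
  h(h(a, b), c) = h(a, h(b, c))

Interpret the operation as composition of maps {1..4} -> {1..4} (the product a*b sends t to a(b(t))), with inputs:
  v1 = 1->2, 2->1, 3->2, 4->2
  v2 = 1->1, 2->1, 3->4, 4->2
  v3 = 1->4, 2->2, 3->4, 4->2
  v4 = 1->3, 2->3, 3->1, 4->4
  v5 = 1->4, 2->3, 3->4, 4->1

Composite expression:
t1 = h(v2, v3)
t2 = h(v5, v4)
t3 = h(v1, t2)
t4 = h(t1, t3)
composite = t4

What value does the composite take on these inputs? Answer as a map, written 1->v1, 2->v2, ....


1->1, 2->1, 3->1, 4->1

h(v2, v3) = 1->2, 2->1, 3->2, 4->1
h(v5, v4) = 1->4, 2->4, 3->4, 4->1
h(v1, h(v5, v4)) = 1->2, 2->2, 3->2, 4->2
h(h(v2, v3), h(v1, h(v5, v4))) = 1->1, 2->1, 3->1, 4->1


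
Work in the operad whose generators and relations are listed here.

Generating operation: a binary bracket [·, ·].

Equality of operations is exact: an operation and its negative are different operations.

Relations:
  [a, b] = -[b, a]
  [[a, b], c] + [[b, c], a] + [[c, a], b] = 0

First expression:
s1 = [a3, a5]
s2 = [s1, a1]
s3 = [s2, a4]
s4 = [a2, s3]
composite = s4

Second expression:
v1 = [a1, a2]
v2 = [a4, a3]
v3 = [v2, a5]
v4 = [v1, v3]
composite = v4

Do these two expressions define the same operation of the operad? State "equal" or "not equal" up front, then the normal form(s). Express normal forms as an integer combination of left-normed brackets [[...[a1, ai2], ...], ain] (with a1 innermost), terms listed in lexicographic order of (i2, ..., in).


not equal; the first gives [[[[a1, a3], a5], a4], a2] - [[[[a1, a5], a3], a4], a2] and the second -[[[[a1, a2], a3], a4], a5] + [[[[a1, a2], a4], a3], a5] + [[[[a1, a2], a5], a3], a4] - [[[[a1, a2], a5], a4], a3]

The first expression reduces to [[[[a1, a3], a5], a4], a2] - [[[[a1, a5], a3], a4], a2]
The second expression reduces to -[[[[a1, a2], a3], a4], a5] + [[[[a1, a2], a4], a3], a5] + [[[[a1, a2], a5], a3], a4] - [[[[a1, a2], a5], a4], a3]
The normal forms differ: not equal.


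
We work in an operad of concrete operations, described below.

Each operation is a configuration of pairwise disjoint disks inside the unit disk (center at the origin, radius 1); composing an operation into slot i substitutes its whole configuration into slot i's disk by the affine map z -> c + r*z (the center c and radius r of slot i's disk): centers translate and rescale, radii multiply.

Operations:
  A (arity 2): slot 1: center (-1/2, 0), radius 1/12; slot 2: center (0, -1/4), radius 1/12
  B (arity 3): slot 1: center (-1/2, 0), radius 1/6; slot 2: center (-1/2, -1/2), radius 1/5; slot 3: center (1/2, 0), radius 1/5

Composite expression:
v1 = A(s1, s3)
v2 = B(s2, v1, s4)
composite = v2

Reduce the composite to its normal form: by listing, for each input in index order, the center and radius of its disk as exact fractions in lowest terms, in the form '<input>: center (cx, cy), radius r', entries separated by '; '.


Nesting under B composes maps z -> c + r*z down each s-path.
input s2: composing its 1 substitution step yields center (-1/2, 0), radius 1/6
input s1: composing its 2 substitution steps yields center (-3/5, -1/2), radius 1/60
input s3: composing its 2 substitution steps yields center (-1/2, -11/20), radius 1/60
input s4: composing its 1 substitution step yields center (1/2, 0), radius 1/5

s1: center (-3/5, -1/2), radius 1/60; s2: center (-1/2, 0), radius 1/6; s3: center (-1/2, -11/20), radius 1/60; s4: center (1/2, 0), radius 1/5


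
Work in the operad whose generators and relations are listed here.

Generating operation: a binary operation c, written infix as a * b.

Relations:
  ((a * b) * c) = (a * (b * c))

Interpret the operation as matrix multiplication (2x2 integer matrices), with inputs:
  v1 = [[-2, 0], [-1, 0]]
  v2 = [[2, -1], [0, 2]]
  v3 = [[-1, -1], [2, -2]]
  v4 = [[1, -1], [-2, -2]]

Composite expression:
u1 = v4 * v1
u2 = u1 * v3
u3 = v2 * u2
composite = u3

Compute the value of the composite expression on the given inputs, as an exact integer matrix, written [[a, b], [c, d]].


[[8, 8], [-12, -12]]

(v4 * v1) = [[-1, 0], [6, 0]]
((v4 * v1) * v3) = [[1, 1], [-6, -6]]
(v2 * ((v4 * v1) * v3)) = [[8, 8], [-12, -12]]


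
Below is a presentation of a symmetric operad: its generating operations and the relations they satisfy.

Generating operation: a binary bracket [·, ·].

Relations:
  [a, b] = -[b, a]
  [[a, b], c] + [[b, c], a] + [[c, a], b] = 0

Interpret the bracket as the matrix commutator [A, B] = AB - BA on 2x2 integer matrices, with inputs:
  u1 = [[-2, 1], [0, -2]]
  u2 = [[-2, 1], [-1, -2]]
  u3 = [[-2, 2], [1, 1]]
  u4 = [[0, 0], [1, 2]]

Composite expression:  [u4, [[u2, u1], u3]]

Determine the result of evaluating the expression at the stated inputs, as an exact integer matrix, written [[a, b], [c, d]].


[[-4, -8], [-4, 4]]


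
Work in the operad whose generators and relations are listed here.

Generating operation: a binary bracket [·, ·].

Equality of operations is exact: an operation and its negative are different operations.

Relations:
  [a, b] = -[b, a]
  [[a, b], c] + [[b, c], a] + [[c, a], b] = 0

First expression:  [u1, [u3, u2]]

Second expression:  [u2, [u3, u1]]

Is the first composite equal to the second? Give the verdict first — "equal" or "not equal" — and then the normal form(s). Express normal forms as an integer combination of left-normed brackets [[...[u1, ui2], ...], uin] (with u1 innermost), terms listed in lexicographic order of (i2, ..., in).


not equal: they reduce to -[[u1, u2], u3] + [[u1, u3], u2] and [[u1, u3], u2]

The first expression reduces to -[[u1, u2], u3] + [[u1, u3], u2]
The second expression reduces to [[u1, u3], u2]
The normal forms differ: not equal.


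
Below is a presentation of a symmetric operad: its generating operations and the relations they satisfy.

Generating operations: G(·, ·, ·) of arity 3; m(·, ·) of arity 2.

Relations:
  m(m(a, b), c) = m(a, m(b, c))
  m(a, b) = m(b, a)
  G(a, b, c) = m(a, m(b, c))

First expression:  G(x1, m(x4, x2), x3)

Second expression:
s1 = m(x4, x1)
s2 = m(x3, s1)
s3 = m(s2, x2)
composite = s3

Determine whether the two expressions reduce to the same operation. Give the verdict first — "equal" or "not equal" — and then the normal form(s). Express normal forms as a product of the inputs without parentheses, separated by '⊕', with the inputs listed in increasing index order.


equal — both sides give x1 ⊕ x2 ⊕ x3 ⊕ x4

In normal form, the first expression is x1 ⊕ x2 ⊕ x3 ⊕ x4
In normal form, the second expression is x1 ⊕ x2 ⊕ x3 ⊕ x4
The forms coincide; equal.


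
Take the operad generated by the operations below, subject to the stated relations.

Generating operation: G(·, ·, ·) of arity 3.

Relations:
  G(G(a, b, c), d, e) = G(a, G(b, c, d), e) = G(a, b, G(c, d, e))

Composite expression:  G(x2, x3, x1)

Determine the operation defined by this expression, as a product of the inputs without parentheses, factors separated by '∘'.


x2 ∘ x3 ∘ x1


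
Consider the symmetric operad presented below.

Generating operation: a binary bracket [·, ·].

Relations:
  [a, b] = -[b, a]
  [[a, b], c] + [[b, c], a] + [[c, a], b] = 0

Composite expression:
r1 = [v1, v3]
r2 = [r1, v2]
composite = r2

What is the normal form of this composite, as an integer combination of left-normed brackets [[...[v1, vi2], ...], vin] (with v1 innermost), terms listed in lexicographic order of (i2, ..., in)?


Antisymmetry and Jacobi reduce to v1-anchored left-normed brackets.
Composite bracket: [[v1, v3], v2]
Expanding via [a, b] = ab - ba: 4 signed words (2^2 = 4).
Coefficients come from the v1-initial words:
  the word v1v3v2 carries sign +1 and contributes +[[v1, v3], v2]

[[v1, v3], v2]


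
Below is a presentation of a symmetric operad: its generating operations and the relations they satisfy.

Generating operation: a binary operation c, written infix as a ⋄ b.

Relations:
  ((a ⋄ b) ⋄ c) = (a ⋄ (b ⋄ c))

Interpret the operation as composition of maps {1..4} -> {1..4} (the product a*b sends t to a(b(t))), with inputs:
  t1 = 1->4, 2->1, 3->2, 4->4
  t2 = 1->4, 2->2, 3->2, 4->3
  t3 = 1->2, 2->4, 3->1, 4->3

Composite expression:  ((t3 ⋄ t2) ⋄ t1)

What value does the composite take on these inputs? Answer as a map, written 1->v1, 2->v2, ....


1->1, 2->3, 3->4, 4->1

(t3 ⋄ t2) = 1->3, 2->4, 3->4, 4->1
((t3 ⋄ t2) ⋄ t1) = 1->1, 2->3, 3->4, 4->1


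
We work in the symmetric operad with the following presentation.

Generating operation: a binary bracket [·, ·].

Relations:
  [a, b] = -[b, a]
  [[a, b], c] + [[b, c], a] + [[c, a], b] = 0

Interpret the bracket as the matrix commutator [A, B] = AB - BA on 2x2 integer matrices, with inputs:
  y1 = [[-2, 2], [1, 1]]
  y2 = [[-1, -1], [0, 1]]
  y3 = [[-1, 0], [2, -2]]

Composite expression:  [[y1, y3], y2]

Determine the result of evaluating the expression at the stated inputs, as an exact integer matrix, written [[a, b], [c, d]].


[[7, -12], [-14, -7]]


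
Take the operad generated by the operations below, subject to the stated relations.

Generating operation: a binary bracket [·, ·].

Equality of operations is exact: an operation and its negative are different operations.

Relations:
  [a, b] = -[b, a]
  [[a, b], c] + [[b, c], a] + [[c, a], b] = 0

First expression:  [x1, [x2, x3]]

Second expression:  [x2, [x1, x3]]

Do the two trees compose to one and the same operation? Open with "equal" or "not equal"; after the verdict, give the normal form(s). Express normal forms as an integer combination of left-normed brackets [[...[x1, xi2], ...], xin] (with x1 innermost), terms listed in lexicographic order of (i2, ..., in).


Normal form of the first expression: [[x1, x2], x3] - [[x1, x3], x2]
Normal form of the second expression: -[[x1, x3], x2]
No match — not equal.

not equal — first [[x1, x2], x3] - [[x1, x3], x2], second -[[x1, x3], x2]


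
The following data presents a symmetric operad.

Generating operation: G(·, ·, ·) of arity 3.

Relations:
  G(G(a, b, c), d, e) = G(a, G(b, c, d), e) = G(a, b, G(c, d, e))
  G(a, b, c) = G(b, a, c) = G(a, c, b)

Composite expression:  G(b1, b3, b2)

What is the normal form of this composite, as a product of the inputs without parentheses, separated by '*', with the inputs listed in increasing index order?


Both nesting and order wash out for G; what remains is which b's occur.
G(b1, b3, b2) linearizes to b1 * b3 * b2
commutativity sorts the factors: b1 * b2 * b3

b1 * b2 * b3


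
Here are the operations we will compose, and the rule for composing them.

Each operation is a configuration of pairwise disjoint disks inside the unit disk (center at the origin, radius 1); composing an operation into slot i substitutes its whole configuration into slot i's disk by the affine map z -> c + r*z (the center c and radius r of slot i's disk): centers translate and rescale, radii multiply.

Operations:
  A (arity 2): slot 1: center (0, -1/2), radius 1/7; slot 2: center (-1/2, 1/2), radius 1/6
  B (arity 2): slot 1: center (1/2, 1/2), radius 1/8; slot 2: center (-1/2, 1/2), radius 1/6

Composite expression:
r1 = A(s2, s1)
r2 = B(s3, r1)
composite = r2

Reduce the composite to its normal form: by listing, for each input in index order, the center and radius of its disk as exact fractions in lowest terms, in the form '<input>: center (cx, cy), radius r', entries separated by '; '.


s1: center (-7/12, 7/12), radius 1/36; s2: center (-1/2, 5/12), radius 1/42; s3: center (1/2, 1/2), radius 1/8

Each s-disk chains the slot maps above it in B; radii multiply.
tracing s3 down its 1-map path: center (1/2, 1/2), radius 1/8
tracing s2 down its 2-map path: center (-1/2, 5/12), radius 1/42
tracing s1 down its 2-map path: center (-7/12, 7/12), radius 1/36


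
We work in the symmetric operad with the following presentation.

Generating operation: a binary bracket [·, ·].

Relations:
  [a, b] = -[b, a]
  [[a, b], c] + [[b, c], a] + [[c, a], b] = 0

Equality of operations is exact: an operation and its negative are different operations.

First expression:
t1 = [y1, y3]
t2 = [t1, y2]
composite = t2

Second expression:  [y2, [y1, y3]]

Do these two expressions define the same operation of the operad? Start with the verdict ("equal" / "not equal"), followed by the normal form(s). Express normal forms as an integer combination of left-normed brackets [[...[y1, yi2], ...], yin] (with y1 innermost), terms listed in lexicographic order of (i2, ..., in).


not equal; first: [[y1, y3], y2]; second: -[[y1, y3], y2]

The first expression reduces to [[y1, y3], y2]
The second expression reduces to -[[y1, y3], y2]
The forms do not match — not equal.


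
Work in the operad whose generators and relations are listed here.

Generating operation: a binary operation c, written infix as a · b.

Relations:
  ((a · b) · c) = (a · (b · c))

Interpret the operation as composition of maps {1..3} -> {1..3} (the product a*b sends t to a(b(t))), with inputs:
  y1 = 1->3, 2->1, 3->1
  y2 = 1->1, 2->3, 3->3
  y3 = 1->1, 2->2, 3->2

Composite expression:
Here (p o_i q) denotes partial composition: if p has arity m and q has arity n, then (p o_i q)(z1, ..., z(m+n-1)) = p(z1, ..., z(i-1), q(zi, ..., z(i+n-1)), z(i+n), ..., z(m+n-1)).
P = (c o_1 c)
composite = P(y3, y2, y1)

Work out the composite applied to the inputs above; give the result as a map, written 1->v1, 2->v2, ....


(y3 · y2) = 1->1, 2->2, 3->2
((y3 · y2) · y1) = 1->2, 2->1, 3->1

1->2, 2->1, 3->1


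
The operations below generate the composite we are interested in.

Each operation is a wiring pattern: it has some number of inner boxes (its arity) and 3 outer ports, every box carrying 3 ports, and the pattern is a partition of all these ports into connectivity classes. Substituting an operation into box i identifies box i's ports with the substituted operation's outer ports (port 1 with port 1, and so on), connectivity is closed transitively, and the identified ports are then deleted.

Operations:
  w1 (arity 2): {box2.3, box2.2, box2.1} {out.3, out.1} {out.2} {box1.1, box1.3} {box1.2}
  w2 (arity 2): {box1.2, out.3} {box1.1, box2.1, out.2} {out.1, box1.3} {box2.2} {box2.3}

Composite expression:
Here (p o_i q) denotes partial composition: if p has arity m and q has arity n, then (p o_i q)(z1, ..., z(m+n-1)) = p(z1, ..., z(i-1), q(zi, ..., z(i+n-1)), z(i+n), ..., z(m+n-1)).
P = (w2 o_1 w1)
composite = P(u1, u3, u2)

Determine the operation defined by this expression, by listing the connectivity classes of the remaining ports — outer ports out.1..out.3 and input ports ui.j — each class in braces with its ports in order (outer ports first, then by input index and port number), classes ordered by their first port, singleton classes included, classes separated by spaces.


{out.1, out.2, u2.1} {out.3} {u1.1, u1.3} {u1.2} {u2.2} {u2.3} {u3.1, u3.2, u3.3}

Substituting into w2 glues patterns; closure does the rest.
stage w1: inputs (u1, u3), connectivity {out.1, out.3} {out.2} {u1.1, u1.3} {u1.2} {u3.1, u3.2, u3.3}, out.j its boundary
stage w2: inputs (u1, u3, u2), connectivity {out.1, out.2, u2.1} {out.3} {u1.1, u1.3} {u1.2} {u2.2} {u2.3} {u3.1, u3.2, u3.3}, out.j its boundary


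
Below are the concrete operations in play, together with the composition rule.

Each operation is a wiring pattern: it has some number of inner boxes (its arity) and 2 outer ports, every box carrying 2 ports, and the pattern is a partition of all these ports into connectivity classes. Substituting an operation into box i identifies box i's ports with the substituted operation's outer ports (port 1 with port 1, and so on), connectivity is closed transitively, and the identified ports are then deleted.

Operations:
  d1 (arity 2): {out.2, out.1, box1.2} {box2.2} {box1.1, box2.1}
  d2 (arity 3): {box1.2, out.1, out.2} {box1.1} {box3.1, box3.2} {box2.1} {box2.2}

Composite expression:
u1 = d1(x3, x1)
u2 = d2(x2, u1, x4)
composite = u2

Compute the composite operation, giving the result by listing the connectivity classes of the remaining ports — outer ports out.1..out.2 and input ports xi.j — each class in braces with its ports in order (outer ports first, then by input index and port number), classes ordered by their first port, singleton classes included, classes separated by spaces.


Two ports join when wires chain via d2-identified ports.
d1 over (x3, x1) gives {out.1, out.2, x3.2} {x1.1, x3.1} {x1.2}, out.j being that stage's outer ports
d2 over (x2, x3, x1, x4) gives {out.1, out.2, x2.2} {x1.1, x3.1} {x1.2} {x2.1} {x3.2} {x4.1, x4.2}, out.j being that stage's outer ports

{out.1, out.2, x2.2} {x1.1, x3.1} {x1.2} {x2.1} {x3.2} {x4.1, x4.2}


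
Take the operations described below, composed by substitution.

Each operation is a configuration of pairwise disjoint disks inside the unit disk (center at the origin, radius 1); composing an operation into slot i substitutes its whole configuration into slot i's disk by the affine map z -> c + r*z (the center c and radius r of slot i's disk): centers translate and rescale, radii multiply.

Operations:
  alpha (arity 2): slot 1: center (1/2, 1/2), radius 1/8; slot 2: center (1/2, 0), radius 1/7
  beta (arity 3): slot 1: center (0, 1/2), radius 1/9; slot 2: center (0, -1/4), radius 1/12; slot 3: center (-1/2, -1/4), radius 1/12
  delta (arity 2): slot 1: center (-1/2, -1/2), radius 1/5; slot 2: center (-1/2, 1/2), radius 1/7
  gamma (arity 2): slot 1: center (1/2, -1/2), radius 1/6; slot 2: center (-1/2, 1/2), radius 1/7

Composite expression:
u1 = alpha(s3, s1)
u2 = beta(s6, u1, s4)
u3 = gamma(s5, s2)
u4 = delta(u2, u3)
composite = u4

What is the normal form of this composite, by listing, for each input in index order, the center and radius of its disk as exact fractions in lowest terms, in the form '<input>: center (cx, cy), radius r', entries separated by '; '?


s1: center (-59/120, -11/20), radius 1/420; s2: center (-4/7, 4/7), radius 1/49; s3: center (-59/120, -13/24), radius 1/480; s4: center (-3/5, -11/20), radius 1/60; s5: center (-3/7, 3/7), radius 1/42; s6: center (-1/2, -2/5), radius 1/45

Only the slot chain above each s matters under delta; compose those maps.
input s6: applying the 2 nested substitutions gives center (-1/2, -2/5), radius 1/45
input s3: applying the 3 nested substitutions gives center (-59/120, -13/24), radius 1/480
input s1: applying the 3 nested substitutions gives center (-59/120, -11/20), radius 1/420
input s4: applying the 2 nested substitutions gives center (-3/5, -11/20), radius 1/60
input s5: applying the 2 nested substitutions gives center (-3/7, 3/7), radius 1/42
input s2: applying the 2 nested substitutions gives center (-4/7, 4/7), radius 1/49


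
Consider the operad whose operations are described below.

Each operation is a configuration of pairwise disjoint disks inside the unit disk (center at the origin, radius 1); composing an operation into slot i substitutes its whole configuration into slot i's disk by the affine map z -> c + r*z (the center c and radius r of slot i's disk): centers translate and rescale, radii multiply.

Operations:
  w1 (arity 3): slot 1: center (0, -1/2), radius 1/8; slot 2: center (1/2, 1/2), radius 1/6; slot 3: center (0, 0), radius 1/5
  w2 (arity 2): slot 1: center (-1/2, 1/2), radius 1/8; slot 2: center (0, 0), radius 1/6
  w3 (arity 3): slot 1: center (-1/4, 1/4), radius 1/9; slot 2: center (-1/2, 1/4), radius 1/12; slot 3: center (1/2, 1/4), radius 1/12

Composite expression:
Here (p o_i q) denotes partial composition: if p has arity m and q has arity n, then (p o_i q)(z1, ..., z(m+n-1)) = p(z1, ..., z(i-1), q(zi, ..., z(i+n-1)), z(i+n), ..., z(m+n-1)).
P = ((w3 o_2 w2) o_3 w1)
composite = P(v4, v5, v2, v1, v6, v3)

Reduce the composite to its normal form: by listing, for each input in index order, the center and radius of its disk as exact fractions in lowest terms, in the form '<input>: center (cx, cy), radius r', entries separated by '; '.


v1: center (-71/144, 37/144), radius 1/432; v2: center (-1/2, 35/144), radius 1/576; v3: center (1/2, 1/4), radius 1/12; v4: center (-1/4, 1/4), radius 1/9; v5: center (-13/24, 7/24), radius 1/96; v6: center (-1/2, 1/4), radius 1/360

Each v-disk chains the slot maps above it in w3; radii multiply.
v4 passes through 1 substitution, ending at center (-1/4, 1/4), radius 1/9
v5 passes through 2 substitutions, ending at center (-13/24, 7/24), radius 1/96
v2 passes through 3 substitutions, ending at center (-1/2, 35/144), radius 1/576
v1 passes through 3 substitutions, ending at center (-71/144, 37/144), radius 1/432
v6 passes through 3 substitutions, ending at center (-1/2, 1/4), radius 1/360
v3 passes through 1 substitution, ending at center (1/2, 1/4), radius 1/12


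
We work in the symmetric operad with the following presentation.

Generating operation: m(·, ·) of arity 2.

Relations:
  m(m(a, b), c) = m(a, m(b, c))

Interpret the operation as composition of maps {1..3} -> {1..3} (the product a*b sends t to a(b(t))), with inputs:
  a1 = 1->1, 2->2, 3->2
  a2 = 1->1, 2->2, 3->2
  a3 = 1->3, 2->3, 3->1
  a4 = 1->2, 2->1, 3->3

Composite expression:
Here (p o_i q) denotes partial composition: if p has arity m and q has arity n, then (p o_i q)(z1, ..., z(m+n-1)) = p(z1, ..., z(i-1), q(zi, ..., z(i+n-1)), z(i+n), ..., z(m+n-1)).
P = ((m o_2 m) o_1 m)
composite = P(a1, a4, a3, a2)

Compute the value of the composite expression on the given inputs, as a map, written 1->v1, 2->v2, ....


1->2, 2->2, 3->2

m(a1, a4) = 1->2, 2->1, 3->2
m(a3, a2) = 1->3, 2->3, 3->3
m(m(a1, a4), m(a3, a2)) = 1->2, 2->2, 3->2


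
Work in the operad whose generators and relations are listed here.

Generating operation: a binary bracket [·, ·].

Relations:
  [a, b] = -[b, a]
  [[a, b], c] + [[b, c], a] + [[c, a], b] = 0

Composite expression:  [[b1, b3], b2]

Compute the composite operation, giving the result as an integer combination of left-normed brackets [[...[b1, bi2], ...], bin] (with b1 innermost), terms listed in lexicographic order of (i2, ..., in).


[[b1, b3], b2]

Expand each bracket as ab - ba; the b1-initial words give the coefficients.
Composite bracket: [[b1, b3], b2]
Expanding via [a, b] = ab - ba: 4 signed words (2^2 = 4).
Words beginning with b1 determine it all:
  b1b3b2 appears with sign +1, giving the term +[[b1, b3], b2]


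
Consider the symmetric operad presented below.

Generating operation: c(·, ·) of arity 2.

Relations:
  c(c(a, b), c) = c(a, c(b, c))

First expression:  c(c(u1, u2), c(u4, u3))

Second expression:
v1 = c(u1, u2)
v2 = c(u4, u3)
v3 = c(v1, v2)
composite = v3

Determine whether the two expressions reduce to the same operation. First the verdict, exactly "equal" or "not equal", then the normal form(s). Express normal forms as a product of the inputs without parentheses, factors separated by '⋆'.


equal: each reduces to u1 ⋆ u2 ⋆ u4 ⋆ u3

Normal form of the first expression: u1 ⋆ u2 ⋆ u4 ⋆ u3
Normal form of the second expression: u1 ⋆ u2 ⋆ u4 ⋆ u3
The normal forms match — equal.


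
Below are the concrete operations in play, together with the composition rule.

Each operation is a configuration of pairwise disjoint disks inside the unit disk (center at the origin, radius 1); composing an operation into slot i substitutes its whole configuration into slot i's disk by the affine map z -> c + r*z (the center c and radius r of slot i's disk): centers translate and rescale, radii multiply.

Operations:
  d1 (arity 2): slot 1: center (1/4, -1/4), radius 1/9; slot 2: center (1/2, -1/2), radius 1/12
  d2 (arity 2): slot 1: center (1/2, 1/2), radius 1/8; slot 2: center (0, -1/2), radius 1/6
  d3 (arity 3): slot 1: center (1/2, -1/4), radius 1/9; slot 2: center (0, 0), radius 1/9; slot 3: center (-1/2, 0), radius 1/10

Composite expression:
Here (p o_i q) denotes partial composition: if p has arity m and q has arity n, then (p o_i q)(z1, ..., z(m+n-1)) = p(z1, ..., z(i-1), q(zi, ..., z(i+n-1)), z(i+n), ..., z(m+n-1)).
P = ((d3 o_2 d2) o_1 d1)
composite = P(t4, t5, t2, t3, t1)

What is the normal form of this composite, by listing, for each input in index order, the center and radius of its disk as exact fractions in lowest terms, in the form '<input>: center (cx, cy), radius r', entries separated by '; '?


Only the slot chain above each t matters under d3; compose those maps.
t4 passes through 2 substitutions, ending at center (19/36, -5/18), radius 1/81
t5 passes through 2 substitutions, ending at center (5/9, -11/36), radius 1/108
t2 passes through 2 substitutions, ending at center (1/18, 1/18), radius 1/72
t3 passes through 2 substitutions, ending at center (0, -1/18), radius 1/54
t1 passes through 1 substitution, ending at center (-1/2, 0), radius 1/10

t1: center (-1/2, 0), radius 1/10; t2: center (1/18, 1/18), radius 1/72; t3: center (0, -1/18), radius 1/54; t4: center (19/36, -5/18), radius 1/81; t5: center (5/9, -11/36), radius 1/108


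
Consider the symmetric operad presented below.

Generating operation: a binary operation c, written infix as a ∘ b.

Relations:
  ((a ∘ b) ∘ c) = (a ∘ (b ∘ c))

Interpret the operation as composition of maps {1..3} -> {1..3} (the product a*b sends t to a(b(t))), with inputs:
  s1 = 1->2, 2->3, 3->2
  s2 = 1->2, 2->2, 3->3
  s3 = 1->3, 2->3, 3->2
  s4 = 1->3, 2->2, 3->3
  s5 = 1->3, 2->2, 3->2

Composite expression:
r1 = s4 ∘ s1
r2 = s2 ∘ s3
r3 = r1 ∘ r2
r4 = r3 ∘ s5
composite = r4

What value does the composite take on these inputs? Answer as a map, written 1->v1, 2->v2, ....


1->3, 2->2, 3->2

(s4 ∘ s1) = 1->2, 2->3, 3->2
(s2 ∘ s3) = 1->3, 2->3, 3->2
((s4 ∘ s1) ∘ (s2 ∘ s3)) = 1->2, 2->2, 3->3
(((s4 ∘ s1) ∘ (s2 ∘ s3)) ∘ s5) = 1->3, 2->2, 3->2


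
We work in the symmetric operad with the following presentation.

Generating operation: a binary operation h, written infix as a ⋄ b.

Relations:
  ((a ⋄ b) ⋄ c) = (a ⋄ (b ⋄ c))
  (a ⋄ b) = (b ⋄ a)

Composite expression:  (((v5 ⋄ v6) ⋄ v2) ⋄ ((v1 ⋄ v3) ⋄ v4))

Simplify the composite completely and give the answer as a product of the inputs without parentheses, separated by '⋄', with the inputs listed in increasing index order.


With h associative and commutative, the v-input set is all that matters.
(v5 ⋄ v6) spells out as v5 ⋄ v6
((v5 ⋄ v6) ⋄ v2) spells out as v5 ⋄ v6 ⋄ v2
(v1 ⋄ v3) spells out as v1 ⋄ v3
((v1 ⋄ v3) ⋄ v4) spells out as v1 ⋄ v3 ⋄ v4
(((v5 ⋄ v6) ⋄ v2) ⋄ ((v1 ⋄ v3) ⋄ v4)) spells out as v5 ⋄ v6 ⋄ v2 ⋄ v1 ⋄ v3 ⋄ v4
rearranged into index order: v1 ⋄ v2 ⋄ v3 ⋄ v4 ⋄ v5 ⋄ v6

v1 ⋄ v2 ⋄ v3 ⋄ v4 ⋄ v5 ⋄ v6


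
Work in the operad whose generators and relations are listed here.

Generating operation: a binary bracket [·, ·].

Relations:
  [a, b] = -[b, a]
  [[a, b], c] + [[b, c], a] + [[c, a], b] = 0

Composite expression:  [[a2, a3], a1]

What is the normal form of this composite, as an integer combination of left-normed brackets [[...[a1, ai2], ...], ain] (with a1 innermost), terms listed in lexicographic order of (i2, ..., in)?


In the tensor algebra, words opening a1 carry the a1-anchored form.
Composite bracket: [[a2, a3], a1]
Under [a, b] = ab - ba we get 4 signed associative words (2^2 = 4).
The a1-initial words carry the normal form:
  a1a2a3 (sign -1) contributes -[[a1, a2], a3]
  a1a3a2 (sign +1) contributes +[[a1, a3], a2]

-[[a1, a2], a3] + [[a1, a3], a2]


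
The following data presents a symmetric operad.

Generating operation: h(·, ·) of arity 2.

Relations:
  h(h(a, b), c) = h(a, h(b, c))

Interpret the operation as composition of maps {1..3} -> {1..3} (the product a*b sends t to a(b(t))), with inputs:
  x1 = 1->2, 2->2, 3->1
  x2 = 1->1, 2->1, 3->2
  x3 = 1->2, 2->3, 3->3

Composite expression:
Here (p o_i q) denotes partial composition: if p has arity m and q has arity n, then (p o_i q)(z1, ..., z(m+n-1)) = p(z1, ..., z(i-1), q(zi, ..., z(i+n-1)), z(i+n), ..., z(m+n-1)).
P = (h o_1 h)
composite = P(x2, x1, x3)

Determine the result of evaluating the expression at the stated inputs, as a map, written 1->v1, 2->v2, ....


h(x2, x1) = 1->1, 2->1, 3->1
h(h(x2, x1), x3) = 1->1, 2->1, 3->1

1->1, 2->1, 3->1


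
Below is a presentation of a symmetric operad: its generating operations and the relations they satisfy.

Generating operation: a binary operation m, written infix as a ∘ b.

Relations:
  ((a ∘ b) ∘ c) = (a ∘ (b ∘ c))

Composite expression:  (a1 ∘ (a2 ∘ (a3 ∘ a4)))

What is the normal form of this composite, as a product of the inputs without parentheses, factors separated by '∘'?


a1 ∘ a2 ∘ a3 ∘ a4

Under associativity of m, the answer is the a's in reading order.
(a3 ∘ a4) spells out as a3 ∘ a4
(a2 ∘ (a3 ∘ a4)) spells out as a2 ∘ a3 ∘ a4
(a1 ∘ (a2 ∘ (a3 ∘ a4))) spells out as a1 ∘ a2 ∘ a3 ∘ a4


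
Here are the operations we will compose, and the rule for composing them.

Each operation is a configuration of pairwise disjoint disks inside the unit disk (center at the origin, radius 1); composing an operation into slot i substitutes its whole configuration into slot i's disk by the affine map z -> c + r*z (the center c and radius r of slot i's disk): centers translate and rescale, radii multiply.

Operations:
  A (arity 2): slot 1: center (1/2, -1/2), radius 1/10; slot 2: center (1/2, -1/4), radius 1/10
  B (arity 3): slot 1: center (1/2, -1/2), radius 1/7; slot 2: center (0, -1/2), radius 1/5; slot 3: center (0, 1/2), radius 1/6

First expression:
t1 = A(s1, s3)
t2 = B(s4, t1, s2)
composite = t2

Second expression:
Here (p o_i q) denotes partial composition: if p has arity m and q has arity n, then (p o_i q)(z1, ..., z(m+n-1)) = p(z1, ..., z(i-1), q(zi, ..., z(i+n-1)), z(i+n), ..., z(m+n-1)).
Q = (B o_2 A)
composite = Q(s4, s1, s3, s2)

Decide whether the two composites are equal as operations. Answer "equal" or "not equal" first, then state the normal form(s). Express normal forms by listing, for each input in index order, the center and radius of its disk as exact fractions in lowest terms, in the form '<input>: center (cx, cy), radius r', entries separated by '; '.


The first composite normalizes to s1: center (1/10, -3/5), radius 1/50; s2: center (0, 1/2), radius 1/6; s3: center (1/10, -11/20), radius 1/50; s4: center (1/2, -1/2), radius 1/7
The second composite normalizes to s1: center (1/10, -3/5), radius 1/50; s2: center (0, 1/2), radius 1/6; s3: center (1/10, -11/20), radius 1/50; s4: center (1/2, -1/2), radius 1/7
The normal forms match — equal.

equal: each reduces to s1: center (1/10, -3/5), radius 1/50; s2: center (0, 1/2), radius 1/6; s3: center (1/10, -11/20), radius 1/50; s4: center (1/2, -1/2), radius 1/7


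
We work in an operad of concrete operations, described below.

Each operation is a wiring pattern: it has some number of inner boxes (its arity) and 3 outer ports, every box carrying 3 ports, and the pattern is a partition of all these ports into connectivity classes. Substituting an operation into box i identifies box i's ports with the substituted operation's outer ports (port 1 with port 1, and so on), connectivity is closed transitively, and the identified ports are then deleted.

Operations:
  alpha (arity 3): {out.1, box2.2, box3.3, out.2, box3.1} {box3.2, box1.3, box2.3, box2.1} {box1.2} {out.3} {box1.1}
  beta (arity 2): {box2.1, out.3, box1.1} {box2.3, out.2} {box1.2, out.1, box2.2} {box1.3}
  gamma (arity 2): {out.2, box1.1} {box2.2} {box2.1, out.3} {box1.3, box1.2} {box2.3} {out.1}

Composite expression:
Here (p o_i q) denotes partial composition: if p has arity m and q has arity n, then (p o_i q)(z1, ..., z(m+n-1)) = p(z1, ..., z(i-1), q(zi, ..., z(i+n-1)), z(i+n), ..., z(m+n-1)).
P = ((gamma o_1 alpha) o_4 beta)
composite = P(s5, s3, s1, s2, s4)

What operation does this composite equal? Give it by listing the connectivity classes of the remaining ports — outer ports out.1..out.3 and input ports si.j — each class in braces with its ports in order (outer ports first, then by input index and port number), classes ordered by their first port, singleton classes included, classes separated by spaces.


Substituting into gamma glues patterns; closure does the rest.
stage alpha: inputs (s5, s3, s1), connectivity {out.1, out.2, s1.1, s1.3, s3.2} {out.3} {s1.2, s3.1, s3.3, s5.3} {s5.1} {s5.2}, out.j its boundary
stage beta: inputs (s2, s4), connectivity {out.1, s2.2, s4.2} {out.2, s4.3} {out.3, s2.1, s4.1} {s2.3}, out.j its boundary
stage gamma: inputs (s5, s3, s1, s2, s4), connectivity {out.1} {out.2, s1.1, s1.3, s3.2} {out.3, s2.2, s4.2} {s1.2, s3.1, s3.3, s5.3} {s2.1, s4.1} {s2.3} {s4.3} {s5.1} {s5.2}, out.j its boundary

{out.1} {out.2, s1.1, s1.3, s3.2} {out.3, s2.2, s4.2} {s1.2, s3.1, s3.3, s5.3} {s2.1, s4.1} {s2.3} {s4.3} {s5.1} {s5.2}
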